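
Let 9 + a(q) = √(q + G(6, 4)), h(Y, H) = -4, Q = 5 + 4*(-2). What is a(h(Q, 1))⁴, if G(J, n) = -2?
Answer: (9 - I*√6)⁴ ≈ 3681.0 - 6613.6*I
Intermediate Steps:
Q = -3 (Q = 5 - 8 = -3)
a(q) = -9 + √(-2 + q) (a(q) = -9 + √(q - 2) = -9 + √(-2 + q))
a(h(Q, 1))⁴ = (-9 + √(-2 - 4))⁴ = (-9 + √(-6))⁴ = (-9 + I*√6)⁴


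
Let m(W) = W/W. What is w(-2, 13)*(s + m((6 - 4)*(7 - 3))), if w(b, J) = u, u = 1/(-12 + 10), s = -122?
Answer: 121/2 ≈ 60.500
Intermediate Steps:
u = -1/2 (u = 1/(-2) = -1/2 ≈ -0.50000)
w(b, J) = -1/2
m(W) = 1
w(-2, 13)*(s + m((6 - 4)*(7 - 3))) = -(-122 + 1)/2 = -1/2*(-121) = 121/2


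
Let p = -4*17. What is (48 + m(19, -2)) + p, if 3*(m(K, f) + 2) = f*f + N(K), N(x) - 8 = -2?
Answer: -56/3 ≈ -18.667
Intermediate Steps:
p = -68
N(x) = 6 (N(x) = 8 - 2 = 6)
m(K, f) = f**2/3 (m(K, f) = -2 + (f*f + 6)/3 = -2 + (f**2 + 6)/3 = -2 + (6 + f**2)/3 = -2 + (2 + f**2/3) = f**2/3)
(48 + m(19, -2)) + p = (48 + (1/3)*(-2)**2) - 68 = (48 + (1/3)*4) - 68 = (48 + 4/3) - 68 = 148/3 - 68 = -56/3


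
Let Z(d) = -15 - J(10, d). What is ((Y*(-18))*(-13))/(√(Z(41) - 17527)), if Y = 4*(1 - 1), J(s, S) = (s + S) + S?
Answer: 0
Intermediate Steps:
J(s, S) = s + 2*S (J(s, S) = (S + s) + S = s + 2*S)
Y = 0 (Y = 4*0 = 0)
Z(d) = -25 - 2*d (Z(d) = -15 - (10 + 2*d) = -15 + (-10 - 2*d) = -25 - 2*d)
((Y*(-18))*(-13))/(√(Z(41) - 17527)) = ((0*(-18))*(-13))/(√((-25 - 2*41) - 17527)) = (0*(-13))/(√((-25 - 82) - 17527)) = 0/(√(-107 - 17527)) = 0/(√(-17634)) = 0/((I*√17634)) = 0*(-I*√17634/17634) = 0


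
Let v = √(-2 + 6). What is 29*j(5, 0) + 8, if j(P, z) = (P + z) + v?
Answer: 211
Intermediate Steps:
v = 2 (v = √4 = 2)
j(P, z) = 2 + P + z (j(P, z) = (P + z) + 2 = 2 + P + z)
29*j(5, 0) + 8 = 29*(2 + 5 + 0) + 8 = 29*7 + 8 = 203 + 8 = 211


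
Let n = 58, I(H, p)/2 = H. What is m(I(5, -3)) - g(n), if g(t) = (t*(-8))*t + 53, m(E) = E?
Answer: 26869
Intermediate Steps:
I(H, p) = 2*H
g(t) = 53 - 8*t² (g(t) = (-8*t)*t + 53 = -8*t² + 53 = 53 - 8*t²)
m(I(5, -3)) - g(n) = 2*5 - (53 - 8*58²) = 10 - (53 - 8*3364) = 10 - (53 - 26912) = 10 - 1*(-26859) = 10 + 26859 = 26869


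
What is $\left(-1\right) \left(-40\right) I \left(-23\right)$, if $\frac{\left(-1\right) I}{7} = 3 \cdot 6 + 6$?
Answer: $154560$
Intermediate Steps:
$I = -168$ ($I = - 7 \left(3 \cdot 6 + 6\right) = - 7 \left(18 + 6\right) = \left(-7\right) 24 = -168$)
$\left(-1\right) \left(-40\right) I \left(-23\right) = \left(-1\right) \left(-40\right) \left(-168\right) \left(-23\right) = 40 \left(-168\right) \left(-23\right) = \left(-6720\right) \left(-23\right) = 154560$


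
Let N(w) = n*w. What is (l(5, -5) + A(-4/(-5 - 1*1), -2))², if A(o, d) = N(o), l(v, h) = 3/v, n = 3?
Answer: 169/25 ≈ 6.7600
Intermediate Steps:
N(w) = 3*w
A(o, d) = 3*o
(l(5, -5) + A(-4/(-5 - 1*1), -2))² = (3/5 + 3*(-4/(-5 - 1*1)))² = (3*(⅕) + 3*(-4/(-5 - 1)))² = (⅗ + 3*(-4/(-6)))² = (⅗ + 3*(-4*(-⅙)))² = (⅗ + 3*(⅔))² = (⅗ + 2)² = (13/5)² = 169/25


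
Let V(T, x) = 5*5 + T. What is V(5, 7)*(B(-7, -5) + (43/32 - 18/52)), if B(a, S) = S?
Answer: -24975/208 ≈ -120.07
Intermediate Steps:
V(T, x) = 25 + T
V(5, 7)*(B(-7, -5) + (43/32 - 18/52)) = (25 + 5)*(-5 + (43/32 - 18/52)) = 30*(-5 + (43*(1/32) - 18*1/52)) = 30*(-5 + (43/32 - 9/26)) = 30*(-5 + 415/416) = 30*(-1665/416) = -24975/208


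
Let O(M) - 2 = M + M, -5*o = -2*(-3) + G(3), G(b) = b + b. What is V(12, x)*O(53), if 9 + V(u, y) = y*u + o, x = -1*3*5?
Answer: -103356/5 ≈ -20671.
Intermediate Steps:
G(b) = 2*b
x = -15 (x = -3*5 = -15)
o = -12/5 (o = -(-2*(-3) + 2*3)/5 = -(6 + 6)/5 = -1/5*12 = -12/5 ≈ -2.4000)
V(u, y) = -57/5 + u*y (V(u, y) = -9 + (y*u - 12/5) = -9 + (u*y - 12/5) = -9 + (-12/5 + u*y) = -57/5 + u*y)
O(M) = 2 + 2*M (O(M) = 2 + (M + M) = 2 + 2*M)
V(12, x)*O(53) = (-57/5 + 12*(-15))*(2 + 2*53) = (-57/5 - 180)*(2 + 106) = -957/5*108 = -103356/5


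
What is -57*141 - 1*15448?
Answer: -23485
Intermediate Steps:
-57*141 - 1*15448 = -8037 - 15448 = -23485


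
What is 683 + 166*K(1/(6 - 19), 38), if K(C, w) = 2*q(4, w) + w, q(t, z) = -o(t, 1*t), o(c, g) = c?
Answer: 5663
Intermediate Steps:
q(t, z) = -t
K(C, w) = -8 + w (K(C, w) = 2*(-1*4) + w = 2*(-4) + w = -8 + w)
683 + 166*K(1/(6 - 19), 38) = 683 + 166*(-8 + 38) = 683 + 166*30 = 683 + 4980 = 5663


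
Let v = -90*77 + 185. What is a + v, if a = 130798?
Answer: 124053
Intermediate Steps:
v = -6745 (v = -6930 + 185 = -6745)
a + v = 130798 - 6745 = 124053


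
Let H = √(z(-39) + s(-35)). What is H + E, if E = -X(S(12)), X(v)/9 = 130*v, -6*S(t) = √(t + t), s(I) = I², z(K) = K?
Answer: √1186 + 390*√6 ≈ 989.74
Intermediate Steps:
S(t) = -√2*√t/6 (S(t) = -√(t + t)/6 = -√2*√t/6)
X(v) = 1170*v (X(v) = 9*(130*v) = 1170*v)
E = 390*√6 (E = -1170*(-√2*√12/6) = -1170*(-√2*2*√3/6) = -1170*(-√6/3) = -(-390)*√6 = 390*√6 ≈ 955.30)
H = √1186 (H = √(-39 + (-35)²) = √(-39 + 1225) = √1186 ≈ 34.438)
H + E = √1186 + 390*√6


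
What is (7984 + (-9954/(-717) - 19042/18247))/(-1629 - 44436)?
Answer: -2324965332/13392732343 ≈ -0.17360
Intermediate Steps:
(7984 + (-9954/(-717) - 19042/18247))/(-1629 - 44436) = (7984 + (-9954*(-1/717) - 19042*1/18247))/(-46065) = (7984 + (3318/239 - 19042/18247))*(-1/46065) = (7984 + 55992508/4361033)*(-1/46065) = (34874479980/4361033)*(-1/46065) = -2324965332/13392732343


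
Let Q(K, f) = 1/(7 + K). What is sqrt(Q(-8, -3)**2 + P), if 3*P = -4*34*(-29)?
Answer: sqrt(11841)/3 ≈ 36.272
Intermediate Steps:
P = 3944/3 (P = (-4*34*(-29))/3 = (-136*(-29))/3 = (1/3)*3944 = 3944/3 ≈ 1314.7)
sqrt(Q(-8, -3)**2 + P) = sqrt((1/(7 - 8))**2 + 3944/3) = sqrt((1/(-1))**2 + 3944/3) = sqrt((-1)**2 + 3944/3) = sqrt(1 + 3944/3) = sqrt(3947/3) = sqrt(11841)/3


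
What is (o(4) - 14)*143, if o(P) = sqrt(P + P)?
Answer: -2002 + 286*sqrt(2) ≈ -1597.5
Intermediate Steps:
o(P) = sqrt(2)*sqrt(P) (o(P) = sqrt(2*P) = sqrt(2)*sqrt(P))
(o(4) - 14)*143 = (sqrt(2)*sqrt(4) - 14)*143 = (sqrt(2)*2 - 14)*143 = (2*sqrt(2) - 14)*143 = (-14 + 2*sqrt(2))*143 = -2002 + 286*sqrt(2)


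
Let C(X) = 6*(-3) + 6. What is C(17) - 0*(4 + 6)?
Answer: -12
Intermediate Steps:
C(X) = -12 (C(X) = -18 + 6 = -12)
C(17) - 0*(4 + 6) = -12 - 0*(4 + 6) = -12 - 0*10 = -12 - 1*0 = -12 + 0 = -12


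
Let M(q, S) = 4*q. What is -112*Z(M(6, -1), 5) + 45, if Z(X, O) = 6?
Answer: -627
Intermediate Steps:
-112*Z(M(6, -1), 5) + 45 = -112*6 + 45 = -672 + 45 = -627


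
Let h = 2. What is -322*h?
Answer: -644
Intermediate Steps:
-322*h = -322*2 = -644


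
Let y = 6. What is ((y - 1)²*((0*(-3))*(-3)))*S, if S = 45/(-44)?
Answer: 0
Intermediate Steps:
S = -45/44 (S = 45*(-1/44) = -45/44 ≈ -1.0227)
((y - 1)²*((0*(-3))*(-3)))*S = ((6 - 1)²*((0*(-3))*(-3)))*(-45/44) = (5²*(0*(-3)))*(-45/44) = (25*0)*(-45/44) = 0*(-45/44) = 0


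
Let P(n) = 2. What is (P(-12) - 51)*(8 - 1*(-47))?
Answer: -2695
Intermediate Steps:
(P(-12) - 51)*(8 - 1*(-47)) = (2 - 51)*(8 - 1*(-47)) = -49*(8 + 47) = -49*55 = -2695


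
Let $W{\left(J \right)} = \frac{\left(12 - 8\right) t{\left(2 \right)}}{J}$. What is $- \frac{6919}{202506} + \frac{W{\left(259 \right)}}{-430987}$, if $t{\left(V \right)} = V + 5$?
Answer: $- \frac{110334774985}{3229265776614} \approx -0.034167$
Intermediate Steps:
$t{\left(V \right)} = 5 + V$
$W{\left(J \right)} = \frac{28}{J}$ ($W{\left(J \right)} = \frac{\left(12 - 8\right) \left(5 + 2\right)}{J} = \frac{4 \cdot 7}{J} = \frac{28}{J}$)
$- \frac{6919}{202506} + \frac{W{\left(259 \right)}}{-430987} = - \frac{6919}{202506} + \frac{28 \cdot \frac{1}{259}}{-430987} = \left(-6919\right) \frac{1}{202506} + 28 \cdot \frac{1}{259} \left(- \frac{1}{430987}\right) = - \frac{6919}{202506} + \frac{4}{37} \left(- \frac{1}{430987}\right) = - \frac{6919}{202506} - \frac{4}{15946519} = - \frac{110334774985}{3229265776614}$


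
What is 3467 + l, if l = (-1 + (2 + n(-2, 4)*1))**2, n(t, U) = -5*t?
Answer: 3588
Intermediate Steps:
l = 121 (l = (-1 + (2 - 5*(-2)*1))**2 = (-1 + (2 + 10*1))**2 = (-1 + (2 + 10))**2 = (-1 + 12)**2 = 11**2 = 121)
3467 + l = 3467 + 121 = 3588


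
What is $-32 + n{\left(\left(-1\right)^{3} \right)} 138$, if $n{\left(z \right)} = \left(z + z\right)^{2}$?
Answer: $520$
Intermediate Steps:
$n{\left(z \right)} = 4 z^{2}$ ($n{\left(z \right)} = \left(2 z\right)^{2} = 4 z^{2}$)
$-32 + n{\left(\left(-1\right)^{3} \right)} 138 = -32 + 4 \left(\left(-1\right)^{3}\right)^{2} \cdot 138 = -32 + 4 \left(-1\right)^{2} \cdot 138 = -32 + 4 \cdot 1 \cdot 138 = -32 + 4 \cdot 138 = -32 + 552 = 520$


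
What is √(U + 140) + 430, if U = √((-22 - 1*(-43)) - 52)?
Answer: 430 + √(140 + I*√31) ≈ 441.83 + 0.23523*I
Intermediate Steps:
U = I*√31 (U = √((-22 + 43) - 52) = √(21 - 52) = √(-31) = I*√31 ≈ 5.5678*I)
√(U + 140) + 430 = √(I*√31 + 140) + 430 = √(140 + I*√31) + 430 = 430 + √(140 + I*√31)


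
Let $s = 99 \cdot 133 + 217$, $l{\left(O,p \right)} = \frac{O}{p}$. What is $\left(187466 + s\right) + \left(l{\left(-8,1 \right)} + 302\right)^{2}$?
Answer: $287286$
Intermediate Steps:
$s = 13384$ ($s = 13167 + 217 = 13384$)
$\left(187466 + s\right) + \left(l{\left(-8,1 \right)} + 302\right)^{2} = \left(187466 + 13384\right) + \left(- \frac{8}{1} + 302\right)^{2} = 200850 + \left(\left(-8\right) 1 + 302\right)^{2} = 200850 + \left(-8 + 302\right)^{2} = 200850 + 294^{2} = 200850 + 86436 = 287286$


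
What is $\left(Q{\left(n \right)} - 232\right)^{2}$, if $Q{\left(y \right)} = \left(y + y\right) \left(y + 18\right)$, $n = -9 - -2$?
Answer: $148996$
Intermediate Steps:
$n = -7$ ($n = -9 + 2 = -7$)
$Q{\left(y \right)} = 2 y \left(18 + y\right)$
$\left(Q{\left(n \right)} - 232\right)^{2} = \left(2 \left(-7\right) \left(18 - 7\right) - 232\right)^{2} = \left(2 \left(-7\right) 11 - 232\right)^{2} = \left(-154 - 232\right)^{2} = \left(-386\right)^{2} = 148996$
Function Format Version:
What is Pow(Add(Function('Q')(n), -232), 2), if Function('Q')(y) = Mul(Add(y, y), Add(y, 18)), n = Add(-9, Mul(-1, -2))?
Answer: 148996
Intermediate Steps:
n = -7 (n = Add(-9, 2) = -7)
Function('Q')(y) = Mul(2, y, Add(18, y)) (Function('Q')(y) = Mul(Mul(2, y), Add(18, y)) = Mul(2, y, Add(18, y)))
Pow(Add(Function('Q')(n), -232), 2) = Pow(Add(Mul(2, -7, Add(18, -7)), -232), 2) = Pow(Add(Mul(2, -7, 11), -232), 2) = Pow(Add(-154, -232), 2) = Pow(-386, 2) = 148996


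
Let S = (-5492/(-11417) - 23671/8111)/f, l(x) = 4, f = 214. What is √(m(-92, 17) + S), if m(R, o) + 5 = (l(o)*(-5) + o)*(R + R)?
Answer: √4383919341371254803582/2831014774 ≈ 23.388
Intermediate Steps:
m(R, o) = -5 + 2*R*(-20 + o) (m(R, o) = -5 + (4*(-5) + o)*(R + R) = -5 + (-20 + o)*(2*R) = -5 + 2*R*(-20 + o))
S = -225706195/19817103418 (S = (-5492/(-11417) - 23671/8111)/214 = (-5492*(-1/11417) - 23671*1/8111)*(1/214) = (5492/11417 - 23671/8111)*(1/214) = -225706195/92603287*1/214 = -225706195/19817103418 ≈ -0.011389)
√(m(-92, 17) + S) = √((-5 - 40*(-92) + 2*(-92)*17) - 225706195/19817103418) = √((-5 + 3680 - 3128) - 225706195/19817103418) = √(547 - 225706195/19817103418) = √(10839729863451/19817103418) = √4383919341371254803582/2831014774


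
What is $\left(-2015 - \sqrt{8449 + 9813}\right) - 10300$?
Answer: $-12315 - \sqrt{18262} \approx -12450.0$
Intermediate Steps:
$\left(-2015 - \sqrt{8449 + 9813}\right) - 10300 = \left(-2015 - \sqrt{18262}\right) - 10300 = -12315 - \sqrt{18262}$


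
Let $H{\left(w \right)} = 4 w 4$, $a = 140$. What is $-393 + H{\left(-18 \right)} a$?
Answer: $-40713$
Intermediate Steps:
$H{\left(w \right)} = 16 w$
$-393 + H{\left(-18 \right)} a = -393 + 16 \left(-18\right) 140 = -393 - 40320 = -40713$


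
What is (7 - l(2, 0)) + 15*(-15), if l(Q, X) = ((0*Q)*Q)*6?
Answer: -218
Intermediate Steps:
l(Q, X) = 0 (l(Q, X) = (0*Q)*6 = 0*6 = 0)
(7 - l(2, 0)) + 15*(-15) = (7 - 1*0) + 15*(-15) = (7 + 0) - 225 = 7 - 225 = -218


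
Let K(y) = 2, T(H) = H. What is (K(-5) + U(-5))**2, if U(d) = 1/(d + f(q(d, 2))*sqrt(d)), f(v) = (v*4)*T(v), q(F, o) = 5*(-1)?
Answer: (-199919*I + 3600*sqrt(5))/(25*(-1999*I + 40*sqrt(5))) ≈ 3.9996 - 0.017879*I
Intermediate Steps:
q(F, o) = -5
f(v) = 4*v**2 (f(v) = (v*4)*v = (4*v)*v = 4*v**2)
U(d) = 1/(d + 100*sqrt(d)) (U(d) = 1/(d + (4*(-5)**2)*sqrt(d)) = 1/(d + (4*25)*sqrt(d)) = 1/(d + 100*sqrt(d)))
(K(-5) + U(-5))**2 = (2 + 1/(-5 + 100*sqrt(-5)))**2 = (2 + 1/(-5 + 100*(I*sqrt(5))))**2 = (2 + 1/(-5 + 100*I*sqrt(5)))**2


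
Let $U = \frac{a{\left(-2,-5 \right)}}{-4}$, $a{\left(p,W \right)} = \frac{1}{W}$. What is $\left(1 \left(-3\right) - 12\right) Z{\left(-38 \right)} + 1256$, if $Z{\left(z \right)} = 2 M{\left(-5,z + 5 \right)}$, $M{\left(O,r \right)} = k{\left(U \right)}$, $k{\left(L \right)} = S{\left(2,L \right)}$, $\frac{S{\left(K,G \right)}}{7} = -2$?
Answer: $1676$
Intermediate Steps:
$S{\left(K,G \right)} = -14$ ($S{\left(K,G \right)} = 7 \left(-2\right) = -14$)
$U = \frac{1}{20}$ ($U = \frac{1}{\left(-5\right) \left(-4\right)} = \left(- \frac{1}{5}\right) \left(- \frac{1}{4}\right) = \frac{1}{20} \approx 0.05$)
$k{\left(L \right)} = -14$
$M{\left(O,r \right)} = -14$
$Z{\left(z \right)} = -28$ ($Z{\left(z \right)} = 2 \left(-14\right) = -28$)
$\left(1 \left(-3\right) - 12\right) Z{\left(-38 \right)} + 1256 = \left(1 \left(-3\right) - 12\right) \left(-28\right) + 1256 = \left(-3 - 12\right) \left(-28\right) + 1256 = \left(-15\right) \left(-28\right) + 1256 = 420 + 1256 = 1676$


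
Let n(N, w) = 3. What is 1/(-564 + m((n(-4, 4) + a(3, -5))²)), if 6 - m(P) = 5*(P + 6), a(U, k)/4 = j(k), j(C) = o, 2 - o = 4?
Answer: -1/713 ≈ -0.0014025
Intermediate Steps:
o = -2 (o = 2 - 1*4 = 2 - 4 = -2)
j(C) = -2
a(U, k) = -8 (a(U, k) = 4*(-2) = -8)
m(P) = -24 - 5*P (m(P) = 6 - 5*(P + 6) = 6 - 5*(6 + P) = 6 - (30 + 5*P) = 6 + (-30 - 5*P) = -24 - 5*P)
1/(-564 + m((n(-4, 4) + a(3, -5))²)) = 1/(-564 + (-24 - 5*(3 - 8)²)) = 1/(-564 + (-24 - 5*(-5)²)) = 1/(-564 + (-24 - 5*25)) = 1/(-564 + (-24 - 125)) = 1/(-564 - 149) = 1/(-713) = -1/713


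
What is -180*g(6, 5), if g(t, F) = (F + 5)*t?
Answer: -10800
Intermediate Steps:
g(t, F) = t*(5 + F) (g(t, F) = (5 + F)*t = t*(5 + F))
-180*g(6, 5) = -1080*(5 + 5) = -1080*10 = -180*60 = -10800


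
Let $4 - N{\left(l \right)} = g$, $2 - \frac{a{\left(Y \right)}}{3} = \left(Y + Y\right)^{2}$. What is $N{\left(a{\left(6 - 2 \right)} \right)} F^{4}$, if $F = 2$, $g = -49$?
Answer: $848$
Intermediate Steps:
$a{\left(Y \right)} = 6 - 12 Y^{2}$ ($a{\left(Y \right)} = 6 - 3 \left(Y + Y\right)^{2} = 6 - 3 \left(2 Y\right)^{2} = 6 - 3 \cdot 4 Y^{2} = 6 - 12 Y^{2}$)
$N{\left(l \right)} = 53$ ($N{\left(l \right)} = 4 - -49 = 4 + 49 = 53$)
$N{\left(a{\left(6 - 2 \right)} \right)} F^{4} = 53 \cdot 2^{4} = 53 \cdot 16 = 848$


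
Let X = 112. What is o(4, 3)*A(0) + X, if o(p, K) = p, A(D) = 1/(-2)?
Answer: 110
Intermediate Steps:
A(D) = -½
o(4, 3)*A(0) + X = 4*(-½) + 112 = -2 + 112 = 110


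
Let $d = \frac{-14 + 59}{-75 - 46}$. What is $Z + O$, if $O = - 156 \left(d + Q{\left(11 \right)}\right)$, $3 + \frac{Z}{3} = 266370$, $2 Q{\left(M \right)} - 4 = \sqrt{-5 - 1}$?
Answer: $\frac{96660489}{121} - 78 i \sqrt{6} \approx 7.9885 \cdot 10^{5} - 191.06 i$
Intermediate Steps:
$d = - \frac{45}{121}$ ($d = \frac{45}{-121} = 45 \left(- \frac{1}{121}\right) = - \frac{45}{121} \approx -0.3719$)
$Q{\left(M \right)} = 2 + \frac{i \sqrt{6}}{2}$ ($Q{\left(M \right)} = 2 + \frac{\sqrt{-5 - 1}}{2} = 2 + \frac{\sqrt{-6}}{2} = 2 + \frac{i \sqrt{6}}{2}$)
$Z = 799101$ ($Z = -9 + 3 \cdot 266370 = -9 + 799110 = 799101$)
$O = - \frac{30732}{121} - 78 i \sqrt{6}$ ($O = - 156 \left(- \frac{45}{121} + \left(2 + \frac{i \sqrt{6}}{2}\right)\right) = - 156 \left(\frac{197}{121} + \frac{i \sqrt{6}}{2}\right) = - \frac{30732}{121} - 78 i \sqrt{6} \approx -253.98 - 191.06 i$)
$Z + O = 799101 - \left(\frac{30732}{121} + 78 i \sqrt{6}\right) = \frac{96660489}{121} - 78 i \sqrt{6}$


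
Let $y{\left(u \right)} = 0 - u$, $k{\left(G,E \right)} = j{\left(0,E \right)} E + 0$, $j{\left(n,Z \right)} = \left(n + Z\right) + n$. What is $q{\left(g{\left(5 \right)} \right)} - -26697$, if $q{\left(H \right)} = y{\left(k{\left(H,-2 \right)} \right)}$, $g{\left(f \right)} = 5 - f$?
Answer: $26693$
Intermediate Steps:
$j{\left(n,Z \right)} = Z + 2 n$ ($j{\left(n,Z \right)} = \left(Z + n\right) + n = Z + 2 n$)
$k{\left(G,E \right)} = E^{2}$ ($k{\left(G,E \right)} = \left(E + 2 \cdot 0\right) E + 0 = \left(E + 0\right) E + 0 = E E + 0 = E^{2} + 0 = E^{2}$)
$y{\left(u \right)} = - u$
$q{\left(H \right)} = -4$ ($q{\left(H \right)} = - \left(-2\right)^{2} = \left(-1\right) 4 = -4$)
$q{\left(g{\left(5 \right)} \right)} - -26697 = -4 - -26697 = -4 + 26697 = 26693$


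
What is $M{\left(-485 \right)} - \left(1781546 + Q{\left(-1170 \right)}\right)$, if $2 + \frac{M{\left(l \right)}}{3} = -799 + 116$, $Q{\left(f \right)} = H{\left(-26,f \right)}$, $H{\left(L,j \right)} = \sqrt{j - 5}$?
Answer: $-1783601 - 5 i \sqrt{47} \approx -1.7836 \cdot 10^{6} - 34.278 i$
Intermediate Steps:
$H{\left(L,j \right)} = \sqrt{-5 + j}$
$Q{\left(f \right)} = \sqrt{-5 + f}$
$M{\left(l \right)} = -2055$ ($M{\left(l \right)} = -6 + 3 \left(-799 + 116\right) = -6 + 3 \left(-683\right) = -6 - 2049 = -2055$)
$M{\left(-485 \right)} - \left(1781546 + Q{\left(-1170 \right)}\right) = -2055 - \left(1781546 + \sqrt{-5 - 1170}\right) = -2055 - \left(1781546 + \sqrt{-1175}\right) = -2055 - \left(1781546 + 5 i \sqrt{47}\right) = -1783601 - 5 i \sqrt{47}$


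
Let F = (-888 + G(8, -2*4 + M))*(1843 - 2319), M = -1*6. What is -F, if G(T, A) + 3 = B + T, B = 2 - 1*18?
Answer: -427924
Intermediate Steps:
B = -16 (B = 2 - 18 = -16)
M = -6
G(T, A) = -19 + T (G(T, A) = -3 + (-16 + T) = -19 + T)
F = 427924 (F = (-888 + (-19 + 8))*(1843 - 2319) = (-888 - 11)*(-476) = -899*(-476) = 427924)
-F = -1*427924 = -427924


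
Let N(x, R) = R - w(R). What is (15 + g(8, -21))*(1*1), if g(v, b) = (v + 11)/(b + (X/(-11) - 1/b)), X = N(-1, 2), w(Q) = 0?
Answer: 68841/4882 ≈ 14.101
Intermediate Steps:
N(x, R) = R (N(x, R) = R - 1*0 = R + 0 = R)
X = 2
g(v, b) = (11 + v)/(-2/11 + b - 1/b) (g(v, b) = (v + 11)/(b + (2/(-11) - 1/b)) = (11 + v)/(b + (2*(-1/11) - 1/b)) = (11 + v)/(b + (-2/11 - 1/b)) = (11 + v)/(-2/11 + b - 1/b))
(15 + g(8, -21))*(1*1) = (15 + 11*(-21)*(11 + 8)/(-11 - 2*(-21) + 11*(-21)²))*(1*1) = (15 + 11*(-21)*19/(-11 + 42 + 11*441))*1 = (15 + 11*(-21)*19/(-11 + 42 + 4851))*1 = (15 + 11*(-21)*19/4882)*1 = (15 + 11*(-21)*(1/4882)*19)*1 = (15 - 4389/4882)*1 = (68841/4882)*1 = 68841/4882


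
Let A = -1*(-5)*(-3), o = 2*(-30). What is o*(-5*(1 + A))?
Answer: -4200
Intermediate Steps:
o = -60
A = -15 (A = 5*(-3) = -15)
o*(-5*(1 + A)) = -(-300)*(1 - 15) = -(-300)*(-14) = -60*70 = -4200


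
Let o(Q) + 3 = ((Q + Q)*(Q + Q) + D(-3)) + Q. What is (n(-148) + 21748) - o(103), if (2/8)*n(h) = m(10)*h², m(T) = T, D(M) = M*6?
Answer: 855390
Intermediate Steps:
D(M) = 6*M
n(h) = 40*h² (n(h) = 4*(10*h²) = 40*h²)
o(Q) = -21 + Q + 4*Q² (o(Q) = -3 + (((Q + Q)*(Q + Q) + 6*(-3)) + Q) = -3 + (((2*Q)*(2*Q) - 18) + Q) = -3 + ((4*Q² - 18) + Q) = -3 + ((-18 + 4*Q²) + Q) = -3 + (-18 + Q + 4*Q²) = -21 + Q + 4*Q²)
(n(-148) + 21748) - o(103) = (40*(-148)² + 21748) - (-21 + 103 + 4*103²) = (40*21904 + 21748) - (-21 + 103 + 4*10609) = (876160 + 21748) - (-21 + 103 + 42436) = 897908 - 1*42518 = 897908 - 42518 = 855390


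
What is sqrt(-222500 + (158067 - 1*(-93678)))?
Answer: sqrt(29245) ≈ 171.01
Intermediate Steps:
sqrt(-222500 + (158067 - 1*(-93678))) = sqrt(-222500 + (158067 + 93678)) = sqrt(-222500 + 251745) = sqrt(29245)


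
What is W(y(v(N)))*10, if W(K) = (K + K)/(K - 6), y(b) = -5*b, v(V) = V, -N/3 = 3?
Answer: 300/13 ≈ 23.077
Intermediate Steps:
N = -9 (N = -3*3 = -9)
W(K) = 2*K/(-6 + K) (W(K) = (2*K)/(-6 + K) = 2*K/(-6 + K))
W(y(v(N)))*10 = (2*(-5*(-9))/(-6 - 5*(-9)))*10 = (2*45/(-6 + 45))*10 = (2*45/39)*10 = (2*45*(1/39))*10 = (30/13)*10 = 300/13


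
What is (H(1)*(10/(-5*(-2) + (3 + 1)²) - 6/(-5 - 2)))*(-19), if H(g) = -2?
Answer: 4294/91 ≈ 47.187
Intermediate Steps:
(H(1)*(10/(-5*(-2) + (3 + 1)²) - 6/(-5 - 2)))*(-19) = -2*(10/(-5*(-2) + (3 + 1)²) - 6/(-5 - 2))*(-19) = -2*(10/(10 + 4²) - 6/(-7))*(-19) = -2*(10/(10 + 16) - 6*(-⅐))*(-19) = -2*(10/26 + 6/7)*(-19) = -2*(10*(1/26) + 6/7)*(-19) = -2*(5/13 + 6/7)*(-19) = -2*113/91*(-19) = -226/91*(-19) = 4294/91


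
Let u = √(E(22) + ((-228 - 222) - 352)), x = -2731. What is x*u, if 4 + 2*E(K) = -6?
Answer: -2731*I*√807 ≈ -77582.0*I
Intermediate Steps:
E(K) = -5 (E(K) = -2 + (½)*(-6) = -2 - 3 = -5)
u = I*√807 (u = √(-5 + ((-228 - 222) - 352)) = √(-5 + (-450 - 352)) = √(-5 - 802) = √(-807) = I*√807 ≈ 28.408*I)
x*u = -2731*I*√807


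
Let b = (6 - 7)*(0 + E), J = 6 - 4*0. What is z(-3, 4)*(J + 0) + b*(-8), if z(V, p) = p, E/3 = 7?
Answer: 192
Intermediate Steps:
E = 21 (E = 3*7 = 21)
J = 6 (J = 6 + 0 = 6)
b = -21 (b = (6 - 7)*(0 + 21) = -1*21 = -21)
z(-3, 4)*(J + 0) + b*(-8) = 4*(6 + 0) - 21*(-8) = 4*6 + 168 = 24 + 168 = 192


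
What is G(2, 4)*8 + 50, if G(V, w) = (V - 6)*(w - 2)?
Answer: -14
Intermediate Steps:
G(V, w) = (-6 + V)*(-2 + w)
G(2, 4)*8 + 50 = (12 - 6*4 - 2*2 + 2*4)*8 + 50 = (12 - 24 - 4 + 8)*8 + 50 = -8*8 + 50 = -64 + 50 = -14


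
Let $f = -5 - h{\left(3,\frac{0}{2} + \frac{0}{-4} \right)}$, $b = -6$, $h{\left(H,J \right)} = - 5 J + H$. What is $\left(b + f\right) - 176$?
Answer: $-190$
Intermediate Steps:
$h{\left(H,J \right)} = H - 5 J$
$f = -8$ ($f = -5 - \left(3 - 5 \left(\frac{0}{2} + \frac{0}{-4}\right)\right) = -5 - \left(3 - 5 \left(0 \cdot \frac{1}{2} + 0 \left(- \frac{1}{4}\right)\right)\right) = -5 - \left(3 - 5 \left(0 + 0\right)\right) = -5 - \left(3 - 0\right) = -5 - \left(3 + 0\right) = -5 - 3 = -8$)
$\left(b + f\right) - 176 = \left(-6 - 8\right) - 176 = -14 - 176 = -190$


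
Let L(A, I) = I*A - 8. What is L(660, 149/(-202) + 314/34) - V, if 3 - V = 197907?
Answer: 349417162/1717 ≈ 2.0350e+5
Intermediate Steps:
V = -197904 (V = 3 - 1*197907 = 3 - 197907 = -197904)
L(A, I) = -8 + A*I (L(A, I) = A*I - 8 = -8 + A*I)
L(660, 149/(-202) + 314/34) - V = (-8 + 660*(149/(-202) + 314/34)) - 1*(-197904) = (-8 + 660*(149*(-1/202) + 314*(1/34))) + 197904 = (-8 + 660*(-149/202 + 157/17)) + 197904 = (-8 + 660*(29181/3434)) + 197904 = (-8 + 9629730/1717) + 197904 = 9615994/1717 + 197904 = 349417162/1717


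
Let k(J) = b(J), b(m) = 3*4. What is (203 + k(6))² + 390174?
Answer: 436399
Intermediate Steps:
b(m) = 12
k(J) = 12
(203 + k(6))² + 390174 = (203 + 12)² + 390174 = 215² + 390174 = 46225 + 390174 = 436399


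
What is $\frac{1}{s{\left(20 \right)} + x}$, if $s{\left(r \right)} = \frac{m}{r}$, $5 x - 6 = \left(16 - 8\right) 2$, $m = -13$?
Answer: $\frac{4}{15} \approx 0.26667$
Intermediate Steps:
$x = \frac{22}{5}$ ($x = \frac{6}{5} + \frac{\left(16 - 8\right) 2}{5} = \frac{6}{5} + \frac{8 \cdot 2}{5} = \frac{6}{5} + \frac{1}{5} \cdot 16 = \frac{6}{5} + \frac{16}{5} = \frac{22}{5} \approx 4.4$)
$s{\left(r \right)} = - \frac{13}{r}$
$\frac{1}{s{\left(20 \right)} + x} = \frac{1}{- \frac{13}{20} + \frac{22}{5}} = \frac{1}{\frac{15}{4}} = \frac{4}{15}$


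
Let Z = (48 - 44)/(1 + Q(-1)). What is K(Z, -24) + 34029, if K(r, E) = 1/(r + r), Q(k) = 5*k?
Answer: 68057/2 ≈ 34029.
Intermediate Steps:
Z = -1 (Z = (48 - 44)/(1 + 5*(-1)) = 4/(1 - 5) = 4/(-4) = 4*(-1/4) = -1)
K(r, E) = 1/(2*r)
K(Z, -24) + 34029 = (1/2)/(-1) + 34029 = (1/2)*(-1) + 34029 = -1/2 + 34029 = 68057/2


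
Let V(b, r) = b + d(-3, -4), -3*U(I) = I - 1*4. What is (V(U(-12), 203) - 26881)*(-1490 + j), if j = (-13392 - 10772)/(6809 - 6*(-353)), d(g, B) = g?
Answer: 358168823528/8927 ≈ 4.0122e+7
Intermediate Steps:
U(I) = 4/3 - I/3 (U(I) = -(I - 1*4)/3 = -(I - 4)/3 = -(-4 + I)/3 = 4/3 - I/3)
j = -24164/8927 (j = -24164/(6809 + 2118) = -24164/8927 ≈ -2.7068)
V(b, r) = -3 + b (V(b, r) = b - 3 = -3 + b)
(V(U(-12), 203) - 26881)*(-1490 + j) = ((-3 + (4/3 - 1/3*(-12))) - 26881)*(-1490 - 24164/8927) = ((-3 + (4/3 + 4)) - 26881)*(-13325394/8927) = ((-3 + 16/3) - 26881)*(-13325394/8927) = (7/3 - 26881)*(-13325394/8927) = -80636/3*(-13325394/8927) = 358168823528/8927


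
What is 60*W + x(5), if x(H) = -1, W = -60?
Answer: -3601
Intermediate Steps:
60*W + x(5) = 60*(-60) - 1 = -3600 - 1 = -3601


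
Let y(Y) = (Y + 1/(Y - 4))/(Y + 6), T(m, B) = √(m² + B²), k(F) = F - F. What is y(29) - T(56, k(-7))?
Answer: -48274/875 ≈ -55.170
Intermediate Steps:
k(F) = 0
T(m, B) = √(B² + m²)
y(Y) = (Y + 1/(-4 + Y))/(6 + Y)
y(29) - T(56, k(-7)) = (1 + 29² - 4*29)/(-24 + 29² + 2*29) - √(0² + 56²) = (1 + 841 - 116)/(-24 + 841 + 58) - √(0 + 3136) = 726/875 - √3136 = (1/875)*726 - 1*56 = 726/875 - 56 = -48274/875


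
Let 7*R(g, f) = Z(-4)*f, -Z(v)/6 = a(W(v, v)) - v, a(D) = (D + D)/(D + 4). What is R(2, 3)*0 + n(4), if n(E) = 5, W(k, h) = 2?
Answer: 5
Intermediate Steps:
a(D) = 2*D/(4 + D) (a(D) = (2*D)/(4 + D) = 2*D/(4 + D))
Z(v) = -4 + 6*v (Z(v) = -6*(2*2/(4 + 2) - v) = -6*(2*2/6 - v) = -6*(2*2*(⅙) - v) = -6*(⅔ - v) = -4 + 6*v)
R(g, f) = -4*f (R(g, f) = ((-4 + 6*(-4))*f)/7 = ((-4 - 24)*f)/7 = (-28*f)/7 = -4*f)
R(2, 3)*0 + n(4) = -4*3*0 + 5 = -12*0 + 5 = 0 + 5 = 5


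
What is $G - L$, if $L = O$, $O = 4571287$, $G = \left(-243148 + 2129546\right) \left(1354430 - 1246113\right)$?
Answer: $204324400879$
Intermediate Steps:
$G = 204328972166$ ($G = 1886398 \cdot 108317 = 204328972166$)
$L = 4571287$
$G - L = 204328972166 - 4571287 = 204324400879$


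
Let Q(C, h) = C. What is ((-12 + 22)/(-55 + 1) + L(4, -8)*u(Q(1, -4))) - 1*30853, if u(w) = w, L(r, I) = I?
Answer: -833252/27 ≈ -30861.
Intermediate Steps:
((-12 + 22)/(-55 + 1) + L(4, -8)*u(Q(1, -4))) - 1*30853 = ((-12 + 22)/(-55 + 1) - 8*1) - 1*30853 = (10/(-54) - 8) - 30853 = (10*(-1/54) - 8) - 30853 = (-5/27 - 8) - 30853 = -221/27 - 30853 = -833252/27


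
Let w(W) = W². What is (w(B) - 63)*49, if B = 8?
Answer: 49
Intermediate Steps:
(w(B) - 63)*49 = (8² - 63)*49 = (64 - 63)*49 = 1*49 = 49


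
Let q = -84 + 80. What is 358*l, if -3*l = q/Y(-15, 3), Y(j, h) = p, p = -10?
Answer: -716/15 ≈ -47.733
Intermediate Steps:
Y(j, h) = -10
q = -4
l = -2/15 (l = -(-4)/(3*(-10)) = -(-4)*(-1)/(3*10) = -⅓*⅖ = -2/15 ≈ -0.13333)
358*l = 358*(-2/15) = -716/15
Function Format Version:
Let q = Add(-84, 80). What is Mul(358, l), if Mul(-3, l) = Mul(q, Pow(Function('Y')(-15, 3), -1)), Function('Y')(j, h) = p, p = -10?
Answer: Rational(-716, 15) ≈ -47.733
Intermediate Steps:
Function('Y')(j, h) = -10
q = -4
l = Rational(-2, 15) (l = Mul(Rational(-1, 3), Mul(-4, Pow(-10, -1))) = Mul(Rational(-1, 3), Mul(-4, Rational(-1, 10))) = Mul(Rational(-1, 3), Rational(2, 5)) = Rational(-2, 15) ≈ -0.13333)
Mul(358, l) = Mul(358, Rational(-2, 15)) = Rational(-716, 15)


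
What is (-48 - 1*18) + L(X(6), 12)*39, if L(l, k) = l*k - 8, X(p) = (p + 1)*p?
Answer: 19278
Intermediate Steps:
X(p) = p*(1 + p) (X(p) = (1 + p)*p = p*(1 + p))
L(l, k) = -8 + k*l (L(l, k) = k*l - 8 = -8 + k*l)
(-48 - 1*18) + L(X(6), 12)*39 = (-48 - 1*18) + (-8 + 12*(6*(1 + 6)))*39 = (-48 - 18) + (-8 + 12*(6*7))*39 = -66 + (-8 + 12*42)*39 = -66 + (-8 + 504)*39 = -66 + 496*39 = -66 + 19344 = 19278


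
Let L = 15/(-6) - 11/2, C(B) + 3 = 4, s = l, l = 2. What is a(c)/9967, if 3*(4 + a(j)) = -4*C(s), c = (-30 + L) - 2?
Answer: -16/29901 ≈ -0.00053510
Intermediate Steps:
s = 2
C(B) = 1 (C(B) = -3 + 4 = 1)
L = -8 (L = 15*(-1/6) - 11*1/2 = -5/2 - 11/2 = -8)
c = -40 (c = (-30 - 8) - 2 = -38 - 2 = -40)
a(j) = -16/3 (a(j) = -4 + (-4*1)/3 = -4 + (1/3)*(-4) = -4 - 4/3 = -16/3)
a(c)/9967 = -16/3/9967 = -16/3*1/9967 = -16/29901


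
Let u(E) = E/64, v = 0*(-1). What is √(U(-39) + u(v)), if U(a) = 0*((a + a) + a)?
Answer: 0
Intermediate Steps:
v = 0
U(a) = 0 (U(a) = 0*(2*a + a) = 0*(3*a) = 0)
u(E) = E/64 (u(E) = E*(1/64) = E/64)
√(U(-39) + u(v)) = √(0 + (1/64)*0) = √(0 + 0) = √0 = 0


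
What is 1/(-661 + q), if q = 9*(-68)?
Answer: -1/1273 ≈ -0.00078555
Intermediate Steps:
q = -612
1/(-661 + q) = 1/(-661 - 612) = 1/(-1273) = -1/1273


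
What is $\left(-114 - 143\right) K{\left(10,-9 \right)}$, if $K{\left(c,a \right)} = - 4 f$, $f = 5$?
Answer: $5140$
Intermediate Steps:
$K{\left(c,a \right)} = -20$ ($K{\left(c,a \right)} = \left(-4\right) 5 = -20$)
$\left(-114 - 143\right) K{\left(10,-9 \right)} = \left(-114 - 143\right) \left(-20\right) = \left(-257\right) \left(-20\right) = 5140$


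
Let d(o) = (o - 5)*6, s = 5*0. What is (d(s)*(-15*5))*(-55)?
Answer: -123750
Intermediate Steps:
s = 0
d(o) = -30 + 6*o (d(o) = (-5 + o)*6 = -30 + 6*o)
(d(s)*(-15*5))*(-55) = ((-30 + 6*0)*(-15*5))*(-55) = ((-30 + 0)*(-75))*(-55) = -30*(-75)*(-55) = 2250*(-55) = -123750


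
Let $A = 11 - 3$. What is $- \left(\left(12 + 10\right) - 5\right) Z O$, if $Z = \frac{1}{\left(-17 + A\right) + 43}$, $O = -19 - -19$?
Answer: $0$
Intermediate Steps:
$A = 8$
$O = 0$ ($O = -19 + 19 = 0$)
$Z = \frac{1}{34}$ ($Z = \frac{1}{\left(-17 + 8\right) + 43} = \frac{1}{-9 + 43} = \frac{1}{34} \approx 0.029412$)
$- \left(\left(12 + 10\right) - 5\right) Z O = - \left(\left(12 + 10\right) - 5\right) \frac{1}{34} \cdot 0 = - \left(22 - 5\right) \frac{1}{34} \cdot 0 = - 17 \cdot \frac{1}{34} \cdot 0 = - \frac{0}{2} = \left(-1\right) 0 = 0$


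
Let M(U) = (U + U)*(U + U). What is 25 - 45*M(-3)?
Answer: -1595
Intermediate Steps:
M(U) = 4*U² (M(U) = (2*U)*(2*U) = 4*U²)
25 - 45*M(-3) = 25 - 180*(-3)² = 25 - 180*9 = 25 - 45*36 = 25 - 1620 = -1595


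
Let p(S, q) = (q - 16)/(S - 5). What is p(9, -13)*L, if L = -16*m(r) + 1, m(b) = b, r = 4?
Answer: 1827/4 ≈ 456.75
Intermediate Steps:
L = -63 (L = -16*4 + 1 = -64 + 1 = -63)
p(S, q) = (-16 + q)/(-5 + S)
p(9, -13)*L = ((-16 - 13)/(-5 + 9))*(-63) = (-29/4)*(-63) = ((¼)*(-29))*(-63) = -29/4*(-63) = 1827/4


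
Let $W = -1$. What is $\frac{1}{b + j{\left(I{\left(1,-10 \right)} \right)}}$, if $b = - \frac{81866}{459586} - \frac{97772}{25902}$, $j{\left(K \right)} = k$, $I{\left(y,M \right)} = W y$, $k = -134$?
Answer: $- \frac{2976049143}{410554369043} \approx -0.0072489$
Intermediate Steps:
$I{\left(y,M \right)} = - y$
$j{\left(K \right)} = -134$
$b = - \frac{11763783881}{2976049143}$ ($b = \left(-81866\right) \frac{1}{459586} - \frac{48886}{12951} = - \frac{40933}{229793} - \frac{48886}{12951} = - \frac{11763783881}{2976049143} \approx -3.9528$)
$\frac{1}{b + j{\left(I{\left(1,-10 \right)} \right)}} = \frac{1}{- \frac{11763783881}{2976049143} - 134} = \frac{1}{- \frac{410554369043}{2976049143}} = - \frac{2976049143}{410554369043}$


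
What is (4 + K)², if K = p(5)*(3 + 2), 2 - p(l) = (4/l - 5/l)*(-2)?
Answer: 144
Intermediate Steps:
p(l) = 2 - 2/l (p(l) = 2 - (4/l - 5/l)*(-2) = 2 - (-1/l)*(-2) = 2 - 2/l)
K = 8 (K = (2 - 2/5)*(3 + 2) = (2 - 2*⅕)*5 = (2 - ⅖)*5 = (8/5)*5 = 8)
(4 + K)² = (4 + 8)² = 12² = 144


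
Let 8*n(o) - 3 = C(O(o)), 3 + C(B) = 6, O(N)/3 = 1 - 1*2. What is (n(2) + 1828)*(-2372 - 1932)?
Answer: -7870940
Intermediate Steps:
O(N) = -3 (O(N) = 3*(1 - 1*2) = 3*(1 - 2) = 3*(-1) = -3)
C(B) = 3 (C(B) = -3 + 6 = 3)
n(o) = ¾ (n(o) = 3/8 + (⅛)*3 = 3/8 + 3/8 = ¾)
(n(2) + 1828)*(-2372 - 1932) = (¾ + 1828)*(-2372 - 1932) = (7315/4)*(-4304) = -7870940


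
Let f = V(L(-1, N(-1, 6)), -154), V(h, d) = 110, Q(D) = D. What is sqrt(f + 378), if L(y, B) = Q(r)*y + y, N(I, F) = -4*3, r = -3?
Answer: 2*sqrt(122) ≈ 22.091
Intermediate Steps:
N(I, F) = -12
L(y, B) = -2*y (L(y, B) = -3*y + y = -2*y)
f = 110
sqrt(f + 378) = sqrt(110 + 378) = sqrt(488) = 2*sqrt(122)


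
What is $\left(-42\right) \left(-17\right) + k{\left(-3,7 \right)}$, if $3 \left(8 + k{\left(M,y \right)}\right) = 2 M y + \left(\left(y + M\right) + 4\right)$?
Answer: $\frac{2084}{3} \approx 694.67$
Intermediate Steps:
$k{\left(M,y \right)} = - \frac{20}{3} + \frac{M}{3} + \frac{y}{3} + \frac{2 M y}{3}$ ($k{\left(M,y \right)} = -8 + \frac{2 M y + \left(\left(y + M\right) + 4\right)}{3} = -8 + \frac{2 M y + \left(\left(M + y\right) + 4\right)}{3} = -8 + \frac{2 M y + \left(4 + M + y\right)}{3} = -8 + \frac{4 + M + y + 2 M y}{3} = -8 + \left(\frac{4}{3} + \frac{M}{3} + \frac{y}{3} + \frac{2 M y}{3}\right) = - \frac{20}{3} + \frac{M}{3} + \frac{y}{3} + \frac{2 M y}{3}$)
$\left(-42\right) \left(-17\right) + k{\left(-3,7 \right)} = \left(-42\right) \left(-17\right) + \left(- \frac{20}{3} + \frac{1}{3} \left(-3\right) + \frac{1}{3} \cdot 7 + \frac{2}{3} \left(-3\right) 7\right) = 714 - \frac{58}{3} = \frac{2084}{3}$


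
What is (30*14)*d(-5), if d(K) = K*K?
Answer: 10500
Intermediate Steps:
d(K) = K²
(30*14)*d(-5) = (30*14)*(-5)² = 420*25 = 10500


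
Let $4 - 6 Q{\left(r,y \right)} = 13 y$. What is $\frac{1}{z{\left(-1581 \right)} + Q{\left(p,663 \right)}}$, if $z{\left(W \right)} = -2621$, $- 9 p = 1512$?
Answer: $- \frac{6}{24341} \approx -0.0002465$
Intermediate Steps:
$p = -168$ ($p = \left(- \frac{1}{9}\right) 1512 = -168$)
$Q{\left(r,y \right)} = \frac{2}{3} - \frac{13 y}{6}$
$\frac{1}{z{\left(-1581 \right)} + Q{\left(p,663 \right)}} = \frac{1}{-2621 + \left(\frac{2}{3} - \frac{2873}{2}\right)} = \frac{1}{-2621 - \frac{8615}{6}} = \frac{1}{- \frac{24341}{6}} = - \frac{6}{24341}$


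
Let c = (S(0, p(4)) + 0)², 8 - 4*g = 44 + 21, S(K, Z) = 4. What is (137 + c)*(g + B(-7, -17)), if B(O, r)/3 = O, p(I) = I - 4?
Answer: -21573/4 ≈ -5393.3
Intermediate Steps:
p(I) = -4 + I
g = -57/4 (g = 2 - (44 + 21)/4 = 2 - ¼*65 = 2 - 65/4 = -57/4 ≈ -14.250)
B(O, r) = 3*O
c = 16 (c = (4 + 0)² = 4² = 16)
(137 + c)*(g + B(-7, -17)) = (137 + 16)*(-57/4 + 3*(-7)) = 153*(-57/4 - 21) = 153*(-141/4) = -21573/4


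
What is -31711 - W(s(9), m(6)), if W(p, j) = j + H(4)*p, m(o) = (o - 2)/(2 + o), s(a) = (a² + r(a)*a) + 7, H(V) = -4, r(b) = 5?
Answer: -62359/2 ≈ -31180.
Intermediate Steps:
s(a) = 7 + a² + 5*a (s(a) = (a² + 5*a) + 7 = 7 + a² + 5*a)
m(o) = (-2 + o)/(2 + o)
W(p, j) = j - 4*p
-31711 - W(s(9), m(6)) = -31711 - ((-2 + 6)/(2 + 6) - 4*(7 + 9² + 5*9)) = -31711 - (4/8 - 4*(7 + 81 + 45)) = -31711 - ((⅛)*4 - 4*133) = -31711 - (½ - 532) = -31711 - 1*(-1063/2) = -31711 + 1063/2 = -62359/2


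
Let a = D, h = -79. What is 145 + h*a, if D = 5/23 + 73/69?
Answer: 3053/69 ≈ 44.246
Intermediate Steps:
D = 88/69 (D = 5*(1/23) + 73*(1/69) = 5/23 + 73/69 = 88/69 ≈ 1.2754)
a = 88/69 ≈ 1.2754
145 + h*a = 145 - 79*88/69 = 145 - 6952/69 = 3053/69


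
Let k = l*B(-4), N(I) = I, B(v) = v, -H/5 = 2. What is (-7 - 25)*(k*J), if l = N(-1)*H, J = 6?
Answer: 7680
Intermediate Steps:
H = -10 (H = -5*2 = -10)
l = 10 (l = -1*(-10) = 10)
k = -40 (k = 10*(-4) = -40)
(-7 - 25)*(k*J) = (-7 - 25)*(-40*6) = -32*(-240) = 7680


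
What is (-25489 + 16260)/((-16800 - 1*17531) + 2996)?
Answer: 9229/31335 ≈ 0.29453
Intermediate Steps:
(-25489 + 16260)/((-16800 - 1*17531) + 2996) = -9229/((-16800 - 17531) + 2996) = -9229/(-34331 + 2996) = -9229/(-31335) = -9229*(-1/31335) = 9229/31335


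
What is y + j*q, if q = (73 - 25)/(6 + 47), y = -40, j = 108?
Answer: 3064/53 ≈ 57.811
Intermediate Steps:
q = 48/53 ≈ 0.90566
y + j*q = -40 + 108*(48/53) = -40 + 5184/53 = 3064/53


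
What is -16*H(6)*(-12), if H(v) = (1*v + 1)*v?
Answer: 8064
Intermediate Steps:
H(v) = v*(1 + v) (H(v) = (v + 1)*v = (1 + v)*v = v*(1 + v))
-16*H(6)*(-12) = -96*(1 + 6)*(-12) = -96*7*(-12) = -16*42*(-12) = -672*(-12) = 8064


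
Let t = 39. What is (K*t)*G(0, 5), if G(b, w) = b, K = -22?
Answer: 0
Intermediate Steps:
(K*t)*G(0, 5) = -22*39*0 = -858*0 = 0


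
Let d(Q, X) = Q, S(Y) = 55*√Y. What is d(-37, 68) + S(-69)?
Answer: -37 + 55*I*√69 ≈ -37.0 + 456.86*I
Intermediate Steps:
d(-37, 68) + S(-69) = -37 + 55*√(-69) = -37 + 55*(I*√69) = -37 + 55*I*√69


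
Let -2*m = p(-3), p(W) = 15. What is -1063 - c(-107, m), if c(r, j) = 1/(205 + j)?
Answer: -419887/395 ≈ -1063.0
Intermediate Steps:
m = -15/2 (m = -½*15 = -15/2 ≈ -7.5000)
-1063 - c(-107, m) = -1063 - 1/(205 - 15/2) = -1063 - 1/395/2 = -1063 - 1*2/395 = -1063 - 2/395 = -419887/395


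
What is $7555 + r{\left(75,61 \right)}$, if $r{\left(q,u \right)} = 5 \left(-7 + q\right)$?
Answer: $7895$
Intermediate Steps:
$r{\left(q,u \right)} = -35 + 5 q$
$7555 + r{\left(75,61 \right)} = 7555 + \left(-35 + 5 \cdot 75\right) = 7555 + \left(-35 + 375\right) = 7555 + 340 = 7895$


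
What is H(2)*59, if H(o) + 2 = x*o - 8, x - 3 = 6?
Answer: 472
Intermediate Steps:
x = 9 (x = 3 + 6 = 9)
H(o) = -10 + 9*o (H(o) = -2 + (9*o - 8) = -2 + (-8 + 9*o) = -10 + 9*o)
H(2)*59 = (-10 + 9*2)*59 = (-10 + 18)*59 = 8*59 = 472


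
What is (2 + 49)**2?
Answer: 2601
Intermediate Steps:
(2 + 49)**2 = 51**2 = 2601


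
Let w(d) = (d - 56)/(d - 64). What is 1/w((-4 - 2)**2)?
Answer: 7/5 ≈ 1.4000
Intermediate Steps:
w(d) = (-56 + d)/(-64 + d)
1/w((-4 - 2)**2) = 1/((-56 + (-4 - 2)**2)/(-64 + (-4 - 2)**2)) = 1/((-56 + (-6)**2)/(-64 + (-6)**2)) = 1/((-56 + 36)/(-64 + 36)) = 1/(-20/(-28)) = 1/(-1/28*(-20)) = 1/(5/7) = 7/5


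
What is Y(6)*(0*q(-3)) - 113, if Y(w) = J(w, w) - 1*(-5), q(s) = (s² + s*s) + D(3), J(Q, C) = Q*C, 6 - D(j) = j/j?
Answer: -113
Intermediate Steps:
D(j) = 5 (D(j) = 6 - j/j = 6 - 1*1 = 6 - 1 = 5)
J(Q, C) = C*Q
q(s) = 5 + 2*s² (q(s) = (s² + s*s) + 5 = (s² + s²) + 5 = 2*s² + 5 = 5 + 2*s²)
Y(w) = 5 + w² (Y(w) = w*w - 1*(-5) = w² + 5 = 5 + w²)
Y(6)*(0*q(-3)) - 113 = (5 + 6²)*(0*(5 + 2*(-3)²)) - 113 = (5 + 36)*(0*(5 + 2*9)) - 113 = 41*(0*(5 + 18)) - 113 = 41*(0*23) - 113 = 41*0 - 113 = 0 - 113 = -113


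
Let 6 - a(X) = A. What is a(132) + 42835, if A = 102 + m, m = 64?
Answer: 42675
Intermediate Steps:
A = 166 (A = 102 + 64 = 166)
a(X) = -160 (a(X) = 6 - 1*166 = 6 - 166 = -160)
a(132) + 42835 = -160 + 42835 = 42675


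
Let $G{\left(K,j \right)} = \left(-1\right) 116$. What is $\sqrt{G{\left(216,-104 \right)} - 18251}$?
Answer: $i \sqrt{18367} \approx 135.52 i$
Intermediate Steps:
$G{\left(K,j \right)} = -116$
$\sqrt{G{\left(216,-104 \right)} - 18251} = \sqrt{-116 - 18251} = \sqrt{-18367} = i \sqrt{18367}$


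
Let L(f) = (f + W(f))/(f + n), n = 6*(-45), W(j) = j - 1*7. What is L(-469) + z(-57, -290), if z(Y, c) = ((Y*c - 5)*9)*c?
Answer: -31873253805/739 ≈ -4.3130e+7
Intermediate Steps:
W(j) = -7 + j (W(j) = j - 7 = -7 + j)
z(Y, c) = c*(-45 + 9*Y*c) (z(Y, c) = ((-5 + Y*c)*9)*c = (-45 + 9*Y*c)*c = c*(-45 + 9*Y*c))
n = -270
L(f) = (-7 + 2*f)/(-270 + f) (L(f) = (f + (-7 + f))/(f - 270) = (-7 + 2*f)/(-270 + f))
L(-469) + z(-57, -290) = (-7 + 2*(-469))/(-270 - 469) + 9*(-290)*(-5 - 57*(-290)) = (-7 - 938)/(-739) + 9*(-290)*(-5 + 16530) = -1/739*(-945) + 9*(-290)*16525 = 945/739 - 43130250 = -31873253805/739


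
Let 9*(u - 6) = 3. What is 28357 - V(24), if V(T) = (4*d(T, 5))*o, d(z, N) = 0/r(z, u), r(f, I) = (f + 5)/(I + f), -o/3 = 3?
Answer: 28357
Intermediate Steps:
u = 19/3 (u = 6 + (⅑)*3 = 6 + ⅓ = 19/3 ≈ 6.3333)
o = -9 (o = -3*3 = -9)
r(f, I) = (5 + f)/(I + f)
d(z, N) = 0 (d(z, N) = 0/(((5 + z)/(19/3 + z))) = 0*((19/3 + z)/(5 + z)) = 0)
V(T) = 0 (V(T) = (4*0)*(-9) = 0*(-9) = 0)
28357 - V(24) = 28357 - 1*0 = 28357 + 0 = 28357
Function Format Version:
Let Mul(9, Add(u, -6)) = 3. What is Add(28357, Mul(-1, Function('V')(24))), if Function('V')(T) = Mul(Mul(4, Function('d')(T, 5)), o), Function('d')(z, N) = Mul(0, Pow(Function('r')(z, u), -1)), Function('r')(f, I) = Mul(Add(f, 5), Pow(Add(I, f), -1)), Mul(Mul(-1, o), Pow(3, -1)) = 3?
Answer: 28357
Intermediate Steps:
u = Rational(19, 3) (u = Add(6, Mul(Rational(1, 9), 3)) = Add(6, Rational(1, 3)) = Rational(19, 3) ≈ 6.3333)
o = -9 (o = Mul(-3, 3) = -9)
Function('r')(f, I) = Mul(Pow(Add(I, f), -1), Add(5, f)) (Function('r')(f, I) = Mul(Add(5, f), Pow(Add(I, f), -1)) = Mul(Pow(Add(I, f), -1), Add(5, f)))
Function('d')(z, N) = 0 (Function('d')(z, N) = Mul(0, Pow(Mul(Pow(Add(Rational(19, 3), z), -1), Add(5, z)), -1)) = Mul(0, Mul(Pow(Add(5, z), -1), Add(Rational(19, 3), z))) = 0)
Function('V')(T) = 0 (Function('V')(T) = Mul(Mul(4, 0), -9) = Mul(0, -9) = 0)
Add(28357, Mul(-1, Function('V')(24))) = Add(28357, Mul(-1, 0)) = Add(28357, 0) = 28357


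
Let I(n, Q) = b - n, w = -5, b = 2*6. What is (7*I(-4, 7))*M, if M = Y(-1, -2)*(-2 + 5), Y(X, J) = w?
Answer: -1680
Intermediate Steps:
b = 12
Y(X, J) = -5
I(n, Q) = 12 - n
M = -15 (M = -5*(-2 + 5) = -5*3 = -15)
(7*I(-4, 7))*M = (7*(12 - 1*(-4)))*(-15) = (7*(12 + 4))*(-15) = (7*16)*(-15) = 112*(-15) = -1680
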